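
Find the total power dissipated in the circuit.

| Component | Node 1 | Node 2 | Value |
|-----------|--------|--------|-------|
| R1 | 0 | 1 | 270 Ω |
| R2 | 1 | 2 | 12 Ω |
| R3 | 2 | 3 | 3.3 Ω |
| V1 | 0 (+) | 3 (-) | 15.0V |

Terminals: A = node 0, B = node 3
Nodal analysis, taking node 3 as the 0 V reference.
Source V1 fixes V_0 = 15 V.
KCL at each unknown node (sum of currents leaving = 0; resistances in Ω):
  Node 1: (V_1 - 15)/270 + (V_1 - V_2)/12 = 0
  Node 2: (V_2 - V_1)/12 + (V_2 - 0)/3.3 = 0
Collecting terms (coefficients in siemens):
  0.08704·V_1 - 0.08333·V_2 = 0.05556
  0.3864·V_2 - 0.08333·V_1 = 0
Determinant D = (0.08704)(0.3864) - (-0.08333)(-0.08333) = 0.02668
V_1 = [(0.05556)(0.3864) - (-0.08333)(0)]/D = 0.8044 V
V_2 = [(0.08704)(0) - (0.05556)(-0.08333)]/D = 0.1735 V
Power in each resistor, P = (ΔV)²/R:
  P_R1 = (15 - 0.8044)²/270 = 0.7464 W
  P_R2 = (0.8044 - 0.1735)²/12 = 0.03317 W
  P_R3 = (0.1735 - 0)²/3.3 = 0.009122 W
P_total = P_R1 + P_R2 + P_R3 = 0.7886 W

Final answer: 0.7886 W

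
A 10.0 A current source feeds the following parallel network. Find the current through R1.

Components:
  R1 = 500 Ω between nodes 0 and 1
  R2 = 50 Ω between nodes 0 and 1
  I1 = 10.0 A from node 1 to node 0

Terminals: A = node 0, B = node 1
All resistors sit directly between nodes 0 and 1, so they are in parallel and share one voltage V; the full source current 10 A splits among them.
1/R_par = 1/500 + 1/50 = 0.022 S  =>  R_par = 45.45 Ω
V = I × R_par = 10 × 45.45 = 454.5 V
I_R1 = V/R1 = 454.5/500 = 0.9091 A

Final answer: 0.9091 A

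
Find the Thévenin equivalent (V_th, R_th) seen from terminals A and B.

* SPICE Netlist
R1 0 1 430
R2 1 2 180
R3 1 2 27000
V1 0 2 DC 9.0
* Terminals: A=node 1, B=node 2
Step 1 — V_th is the open-circuit voltage V_A - V_B (nothing connected across the terminals).
Nodal analysis, taking node 2 as the 0 V reference.
Source V1 fixes V_0 = 9 V.
KCL at each unknown node (sum of currents leaving = 0; resistances in Ω):
  Node 1: (V_1 - 9)/430 + (V_1 - 0)/180 + (V_1 - 0)/27000 = 0
Collecting terms: 0.007918 × V_1 = 0.02093  =>  V_1 = 2.643 V
V_th = V_1 - V_2 = 2.643 - 0 = 2.643 V
Step 2 — R_th: zero the source — replace V1 by a short circuit (node 2 merges into node 0) — and find the resistance seen between A (node 1) and B (node 0).
Reduce the network between node 1 (A) and node 0 (B) by series/parallel combination:
  Rp1 = R1 ‖ R2 ‖ R3 (parallel, all between nodes 0 and 1) = 1/(1/430 + 1/180 + 1/27000) = 126.3 Ω
R_th = 126.3 Ω

Final answer: V_th = 2.643 V, R_th = 126.3 Ω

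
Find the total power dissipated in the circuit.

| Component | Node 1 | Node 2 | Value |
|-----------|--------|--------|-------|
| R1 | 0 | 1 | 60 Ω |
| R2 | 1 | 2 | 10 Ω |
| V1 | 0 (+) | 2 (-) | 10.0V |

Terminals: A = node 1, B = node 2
Nodal analysis, taking node 2 as the 0 V reference.
Source V1 fixes V_0 = 10 V.
KCL at each unknown node (sum of currents leaving = 0; resistances in Ω):
  Node 1: (V_1 - 10)/60 + (V_1 - 0)/10 = 0
Collecting terms: 0.1167 × V_1 = 0.1667  =>  V_1 = 1.429 V
Power in each resistor, P = (ΔV)²/R:
  P_R1 = (10 - 1.429)²/60 = 1.224 W
  P_R2 = (1.429 - 0)²/10 = 0.2041 W
P_total = P_R1 + P_R2 = 1.429 W

Final answer: 1.429 W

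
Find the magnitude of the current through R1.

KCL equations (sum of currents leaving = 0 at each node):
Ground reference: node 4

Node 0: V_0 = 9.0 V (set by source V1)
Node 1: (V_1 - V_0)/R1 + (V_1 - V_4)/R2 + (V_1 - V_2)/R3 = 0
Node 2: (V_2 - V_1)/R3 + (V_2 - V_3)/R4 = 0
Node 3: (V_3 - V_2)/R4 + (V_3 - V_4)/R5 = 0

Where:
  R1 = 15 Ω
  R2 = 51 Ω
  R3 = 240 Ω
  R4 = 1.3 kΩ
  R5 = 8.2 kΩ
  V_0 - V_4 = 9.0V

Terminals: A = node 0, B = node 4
Nodal analysis, taking node 4 as the 0 V reference.
Source V1 fixes V_0 = 9 V.
KCL at each unknown node (sum of currents leaving = 0; resistances in Ω):
  Node 1: (V_1 - 9)/15 + (V_1 - 0)/51 + (V_1 - V_2)/240 = 0
  Node 2: (V_2 - V_1)/240 + (V_2 - V_3)/1300 = 0
  Node 3: (V_3 - V_2)/1300 + (V_3 - 0)/8200 = 0
Collecting terms (coefficients in siemens):
  0.09044·V_1 - 0.004167·V_2 = 0.6
  0.004936·V_2 - 0.004167·V_1 - 0.0007692·V_3 = 0
  0.0008912·V_3 - 0.0007692·V_2 = 0
Solving these 3 simultaneous equations (Gaussian elimination) gives:
  V_1 = 6.946 V, V_2 = 6.775 V, V_3 = 5.848 V
I_R1 = (V_0 - V_1)/R1 = (9 - 6.946)/15 = 0.1369 A
|I_R1| = 0.1369 A

Final answer: |I_R1| = 0.1369 A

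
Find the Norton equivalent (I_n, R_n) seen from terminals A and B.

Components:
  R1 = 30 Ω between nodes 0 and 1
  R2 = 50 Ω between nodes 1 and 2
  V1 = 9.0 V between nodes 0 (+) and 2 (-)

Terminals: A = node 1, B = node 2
Find the Thévenin equivalent first; then I_n = V_th/R_th and R_n = R_th.
Step 1 — V_th is the open-circuit voltage V_A - V_B (nothing connected across the terminals).
Nodal analysis, taking node 2 as the 0 V reference.
Source V1 fixes V_0 = 9 V.
KCL at each unknown node (sum of currents leaving = 0; resistances in Ω):
  Node 1: (V_1 - 9)/30 + (V_1 - 0)/50 = 0
Collecting terms: 0.05333 × V_1 = 0.3  =>  V_1 = 5.625 V
V_th = V_1 - V_2 = 5.625 - 0 = 5.625 V
Step 2 — R_th: zero the source — replace V1 by a short circuit (node 2 merges into node 0) — and find the resistance seen between A (node 1) and B (node 0).
Reduce the network between node 1 (A) and node 0 (B) by series/parallel combination:
  Rp1 = R1 ‖ R2 (parallel, both between nodes 0 and 1) = 1/(1/30 + 1/50) = 18.75 Ω
R_th = 18.75 Ω
I_n = V_th/R_th = 5.625/18.75 = 0.3 A, and R_n = R_th = 18.75 Ω

Final answer: I_n = 0.3 A, R_n = 18.75 Ω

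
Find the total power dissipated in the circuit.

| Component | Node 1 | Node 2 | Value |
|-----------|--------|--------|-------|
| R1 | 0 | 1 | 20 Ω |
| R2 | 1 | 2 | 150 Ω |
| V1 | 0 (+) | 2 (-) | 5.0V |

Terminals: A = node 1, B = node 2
Nodal analysis, taking node 2 as the 0 V reference.
Source V1 fixes V_0 = 5 V.
KCL at each unknown node (sum of currents leaving = 0; resistances in Ω):
  Node 1: (V_1 - 5)/20 + (V_1 - 0)/150 = 0
Collecting terms: 0.05667 × V_1 = 0.25  =>  V_1 = 4.412 V
Power in each resistor, P = (ΔV)²/R:
  P_R1 = (5 - 4.412)²/20 = 0.0173 W
  P_R2 = (4.412 - 0)²/150 = 0.1298 W
P_total = P_R1 + P_R2 = 0.1471 W

Final answer: 0.1471 W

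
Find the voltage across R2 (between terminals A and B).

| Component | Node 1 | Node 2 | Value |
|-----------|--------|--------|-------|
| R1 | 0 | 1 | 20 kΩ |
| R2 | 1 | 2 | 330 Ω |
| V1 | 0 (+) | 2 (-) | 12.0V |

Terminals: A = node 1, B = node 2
R1 and R2 are in series across V1 (node 0 → node 1 → node 2), and the output A–B is taken across R2, so this is a voltage divider.
Series current: I = V1/(R1 + R2) = 12/(20000 + 330) = 12/20330 = 0.0005903 A
V_R2 = I × R2 = V1 × R2/(R1 + R2) = 12 × 330/20330 = 0.1948 V

Final answer: 0.1948 V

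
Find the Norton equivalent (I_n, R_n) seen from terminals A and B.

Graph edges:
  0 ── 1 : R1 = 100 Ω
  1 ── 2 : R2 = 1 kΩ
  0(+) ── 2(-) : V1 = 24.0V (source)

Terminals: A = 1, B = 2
Find the Thévenin equivalent first; then I_n = V_th/R_th and R_n = R_th.
Step 1 — V_th is the open-circuit voltage V_A - V_B (nothing connected across the terminals).
Nodal analysis, taking node 2 as the 0 V reference.
Source V1 fixes V_0 = 24 V.
KCL at each unknown node (sum of currents leaving = 0; resistances in Ω):
  Node 1: (V_1 - 24)/100 + (V_1 - 0)/1000 = 0
Collecting terms: 0.011 × V_1 = 0.24  =>  V_1 = 21.82 V
V_th = V_1 - V_2 = 21.82 - 0 = 21.82 V
Step 2 — R_th: zero the source — replace V1 by a short circuit (node 2 merges into node 0) — and find the resistance seen between A (node 1) and B (node 0).
Reduce the network between node 1 (A) and node 0 (B) by series/parallel combination:
  Rp1 = R1 ‖ R2 (parallel, both between nodes 0 and 1) = 1/(1/100 + 1/1000) = 90.91 Ω
R_th = 90.91 Ω
I_n = V_th/R_th = 21.82/90.91 = 0.24 A, and R_n = R_th = 90.91 Ω

Final answer: I_n = 0.24 A, R_n = 90.91 Ω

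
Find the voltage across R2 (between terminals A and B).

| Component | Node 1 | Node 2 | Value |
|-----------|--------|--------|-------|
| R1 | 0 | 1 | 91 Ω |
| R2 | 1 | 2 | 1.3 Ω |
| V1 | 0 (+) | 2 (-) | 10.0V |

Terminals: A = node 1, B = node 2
R1 and R2 are in series across V1 (node 0 → node 1 → node 2), and the output A–B is taken across R2, so this is a voltage divider.
Series current: I = V1/(R1 + R2) = 10/(91 + 1.3) = 10/92.3 = 0.1083 A
V_R2 = I × R2 = V1 × R2/(R1 + R2) = 10 × 1.3/92.3 = 0.1408 V

Final answer: 0.1408 V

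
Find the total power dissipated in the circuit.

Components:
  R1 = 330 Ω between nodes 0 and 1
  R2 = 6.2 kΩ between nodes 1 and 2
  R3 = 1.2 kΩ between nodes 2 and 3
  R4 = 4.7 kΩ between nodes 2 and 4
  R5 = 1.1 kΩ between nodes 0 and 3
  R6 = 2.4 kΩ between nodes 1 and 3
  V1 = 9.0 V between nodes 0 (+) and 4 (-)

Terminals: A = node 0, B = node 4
Nodal analysis, taking node 4 as the 0 V reference.
Source V1 fixes V_0 = 9 V.
KCL at each unknown node (sum of currents leaving = 0; resistances in Ω):
  Node 1: (V_1 - 9)/330 + (V_1 - V_2)/6200 + (V_1 - V_3)/2400 = 0
  Node 2: (V_2 - V_1)/6200 + (V_2 - V_3)/1200 + (V_2 - 0)/4700 = 0
  Node 3: (V_3 - V_2)/1200 + (V_3 - 9)/1100 + (V_3 - V_1)/2400 = 0
Collecting terms (coefficients in siemens):
  0.003608·V_1 - 0.0001613·V_2 - 0.0004167·V_3 = 0.02727
  0.001207·V_2 - 0.0001613·V_1 - 0.0008333·V_3 = 0
  0.002159·V_3 - 0.0004167·V_1 - 0.0008333·V_2 = 0.008182
Solving these 3 simultaneous equations (Gaussian elimination) gives:
  V_1 = 8.796 V, V_2 = 6.764 V, V_3 = 8.098 V
Power in each resistor, P = (ΔV)²/R:
  P_R1 = (9 - 8.796)²/330 = 0.0001263 W
  P_R2 = (8.796 - 6.764)²/6200 = 0.0006659 W
  P_R3 = (6.764 - 8.098)²/1200 = 0.001482 W
  P_R4 = (6.764 - 0)²/4700 = 0.009734 W
  P_R5 = (9 - 8.098)²/1100 = 0.0007404 W
  P_R6 = (8.796 - 8.098)²/2400 = 0.0002032 W
P_total = P_R1 + P_R2 + P_R3 + P_R4 + P_R5 + P_R6 = 0.01295 W

Final answer: 0.01295 W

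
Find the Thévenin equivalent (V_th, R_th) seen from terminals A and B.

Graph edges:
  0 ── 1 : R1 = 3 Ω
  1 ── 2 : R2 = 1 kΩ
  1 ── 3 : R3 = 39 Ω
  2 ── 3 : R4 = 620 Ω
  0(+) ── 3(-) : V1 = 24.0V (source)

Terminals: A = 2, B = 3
Step 1 — V_th is the open-circuit voltage V_A - V_B (nothing connected across the terminals).
Nodal analysis, taking node 3 as the 0 V reference.
Source V1 fixes V_0 = 24 V.
KCL at each unknown node (sum of currents leaving = 0; resistances in Ω):
  Node 1: (V_1 - 24)/3 + (V_1 - V_2)/1000 + (V_1 - 0)/39 = 0
  Node 2: (V_2 - V_1)/1000 + (V_2 - 0)/620 = 0
Collecting terms (coefficients in siemens):
  0.36·V_1 - 0.001·V_2 = 8
  0.002613·V_2 - 0.001·V_1 = 0
Determinant D = (0.36)(0.002613) - (-0.001)(-0.001) = 0.0009396
V_1 = [(8)(0.002613) - (-0.001)(0)]/D = 22.25 V
V_2 = [(0.36)(0) - (8)(-0.001)]/D = 8.514 V
V_th = V_2 - V_3 = 8.514 - 0 = 8.514 V
Step 2 — R_th: zero the source — replace V1 by a short circuit (node 3 merges into node 0) — and find the resistance seen between A (node 2) and B (node 0).
Reduce the network between node 2 (A) and node 0 (B) by series/parallel combination:
  Rp1 = R1 ‖ R3 (parallel, both between nodes 0 and 1) = 1/(1/3 + 1/39) = 2.786 Ω
  Rs1 = R2 + Rp1 (series, joined only at node 1) = 1000 + 2.786 = 1003 Ω
  Rp2 = R4 ‖ Rs1 (parallel, both between nodes 0 and 2) = 1/(1/620 + 1/1003) = 383.1 Ω
R_th = 383.1 Ω

Final answer: V_th = 8.514 V, R_th = 383.1 Ω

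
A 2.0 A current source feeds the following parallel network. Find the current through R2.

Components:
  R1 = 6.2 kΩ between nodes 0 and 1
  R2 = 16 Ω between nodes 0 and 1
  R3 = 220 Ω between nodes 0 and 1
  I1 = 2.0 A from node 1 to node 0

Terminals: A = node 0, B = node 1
All resistors sit directly between nodes 0 and 1, so they are in parallel and share one voltage V; the full source current 2 A splits among them.
1/R_par = 1/6200 + 1/16 + 1/220 = 0.06721 S  =>  R_par = 14.88 Ω
V = I × R_par = 2 × 14.88 = 29.76 V
I_R2 = V/R2 = 29.76/16 = 1.86 A

Final answer: 1.86 A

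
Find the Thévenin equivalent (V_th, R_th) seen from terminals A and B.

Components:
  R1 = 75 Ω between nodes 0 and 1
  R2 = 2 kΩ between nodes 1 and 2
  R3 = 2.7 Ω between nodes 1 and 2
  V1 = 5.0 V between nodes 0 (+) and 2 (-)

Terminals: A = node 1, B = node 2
Step 1 — V_th is the open-circuit voltage V_A - V_B (nothing connected across the terminals).
Nodal analysis, taking node 2 as the 0 V reference.
Source V1 fixes V_0 = 5 V.
KCL at each unknown node (sum of currents leaving = 0; resistances in Ω):
  Node 1: (V_1 - 5)/75 + (V_1 - 0)/2000 + (V_1 - 0)/2.7 = 0
Collecting terms: 0.3842 × V_1 = 0.06667  =>  V_1 = 0.1735 V
V_th = V_1 - V_2 = 0.1735 - 0 = 0.1735 V
Step 2 — R_th: zero the source — replace V1 by a short circuit (node 2 merges into node 0) — and find the resistance seen between A (node 1) and B (node 0).
Reduce the network between node 1 (A) and node 0 (B) by series/parallel combination:
  Rp1 = R1 ‖ R2 ‖ R3 (parallel, all between nodes 0 and 1) = 1/(1/75 + 1/2000 + 1/2.7) = 2.603 Ω
R_th = 2.603 Ω

Final answer: V_th = 0.1735 V, R_th = 2.603 Ω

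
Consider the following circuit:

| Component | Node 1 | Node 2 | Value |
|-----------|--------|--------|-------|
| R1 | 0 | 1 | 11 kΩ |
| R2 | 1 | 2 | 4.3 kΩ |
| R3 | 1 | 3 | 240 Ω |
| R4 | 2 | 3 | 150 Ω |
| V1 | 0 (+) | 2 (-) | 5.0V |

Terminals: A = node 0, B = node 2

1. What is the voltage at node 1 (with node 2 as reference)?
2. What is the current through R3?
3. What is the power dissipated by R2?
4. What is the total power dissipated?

Nodal analysis, taking node 2 as the 0 V reference.
Source V1 fixes V_0 = 5 V.
KCL at each unknown node (sum of currents leaving = 0; resistances in Ω):
  Node 1: (V_1 - 5)/11000 + (V_1 - 0)/4300 + (V_1 - V_3)/240 = 0
  Node 3: (V_3 - V_1)/240 + (V_3 - 0)/150 = 0
Collecting terms (coefficients in siemens):
  0.00449·V_1 - 0.004167·V_3 = 0.0004545
  0.01083·V_3 - 0.004167·V_1 = 0
Determinant D = (0.00449)(0.01083) - (-0.004167)(-0.004167) = 0.00003128
V_1 = [(0.0004545)(0.01083) - (-0.004167)(0)]/D = 0.1574 V
V_3 = [(0.00449)(0) - (0.0004545)(-0.004167)]/D = 0.06054 V
Part 1:
  Read off the nodal solution: V_1 = 0.1574 V
Part 2:
  I_R3 = (V_1 - V_3)/R3 = (0.1574 - 0.06054)/240 = 0.0004036 A
  Magnitude: I_R3 = 0.0004036 A
Part 3:
  I_R2 = (V_1 - V_2)/R2 = (0.1574 - 0)/4300 = 0.00003661 A
  P_R2 = I_R2² × R2 = (0.00003661)² × 4300 = 0.000005763 W
Part 4:
  Power in each resistor, P = (ΔV)²/R:
    P_R1 = (5 - 0.1574)²/11000 = 0.002132 W
    P_R2 = (0.1574 - 0)²/4300 = 0.000005763 W
    P_R3 = (0.1574 - 0.06054)²/240 = 0.0000391 W
    P_R4 = (0 - 0.06054)²/150 = 0.00002444 W
  P_total = P_R1 + P_R2 + P_R3 + P_R4 = 0.002201 W

Final answers:
1. V_1 = 0.1574 V
2. I_R3 = 0.0004036 A
3. P_R2 = 5.763e-06 W
4. P_total = 0.002201 W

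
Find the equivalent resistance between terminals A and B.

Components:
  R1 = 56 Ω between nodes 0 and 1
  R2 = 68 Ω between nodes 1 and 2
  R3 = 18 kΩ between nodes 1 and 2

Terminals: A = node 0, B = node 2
Reduce the network between node 0 (A) and node 2 (B) by series/parallel combination:
  Rp1 = R2 ‖ R3 (parallel, both between nodes 1 and 2) = 1/(1/68 + 1/18000) = 67.74 Ω
  Rs1 = R1 + Rp1 (series, joined only at node 1) = 56 + 67.74 = 123.7 Ω
R_eq = 123.7 Ω

Final answer: 123.7 Ω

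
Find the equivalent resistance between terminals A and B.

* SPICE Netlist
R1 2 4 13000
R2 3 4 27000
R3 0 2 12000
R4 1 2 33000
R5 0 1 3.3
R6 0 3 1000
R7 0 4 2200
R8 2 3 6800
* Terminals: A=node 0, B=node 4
The network is not a plain series/parallel combination. Inject a 1 A test current into terminal A (node 0) and return it from terminal B (node 4); then R_eq = V_A / (1 A).
Nodal analysis, taking node 4 as the 0 V reference.
Current source I_test pushes 1 A into node 0 and draws it out of node 4.
KCL at each unknown node (sum of currents leaving = 0; resistances in Ω):
  Node 0: (V_0 - V_2)/12000 + (V_0 - V_1)/3.3 + (V_0 - V_3)/1000 + (V_0 - 0)/2200 - 1 = 0
  Node 1: (V_1 - V_0)/3.3 + (V_1 - V_2)/33000 = 0
  Node 2: (V_2 - V_0)/12000 + (V_2 - V_1)/33000 + (V_2 - 0)/13000 + (V_2 - V_3)/6800 = 0
  Node 3: (V_3 - V_0)/1000 + (V_3 - V_2)/6800 + (V_3 - 0)/27000 = 0
Collecting terms (coefficients in siemens):
  0.3046·V_0 - 0.303·V_1 - 0.00008333·V_2 - 0.001·V_3 = 1
  0.3031·V_1 - 0.303·V_0 - 0.0000303·V_2 = 0
  0.0003376·V_2 - 0.00008333·V_0 - 0.0000303·V_1 - 0.0001471·V_3 = 0
  0.001184·V_3 - 0.001·V_0 - 0.0001471·V_2 = 0
Solving these 4 simultaneous equations (Gaussian elimination) gives:
  V_0 = 1830 V, V_1 = 1830 V, V_2 = 1363 V, V_3 = 1714 V
R_eq = V_0 / 1 A = 1830 Ω = 1.83 kΩ

Final answer: 1.83 kΩ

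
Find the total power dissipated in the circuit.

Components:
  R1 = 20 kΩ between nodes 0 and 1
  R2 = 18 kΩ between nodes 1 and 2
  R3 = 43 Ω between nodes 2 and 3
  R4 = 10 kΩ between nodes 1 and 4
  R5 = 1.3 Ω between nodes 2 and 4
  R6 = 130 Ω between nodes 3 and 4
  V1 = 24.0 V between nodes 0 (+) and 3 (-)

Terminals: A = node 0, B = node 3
Nodal analysis, taking node 3 as the 0 V reference.
Source V1 fixes V_0 = 24 V.
KCL at each unknown node (sum of currents leaving = 0; resistances in Ω):
  Node 1: (V_1 - 24)/20000 + (V_1 - V_2)/18000 + (V_1 - V_4)/10000 = 0
  Node 2: (V_2 - V_1)/18000 + (V_2 - 0)/43 + (V_2 - V_4)/1.3 = 0
  Node 4: (V_4 - V_1)/10000 + (V_4 - V_2)/1.3 + (V_4 - 0)/130 = 0
Collecting terms (coefficients in siemens):
  0.0002056·V_1 - 0.00005556·V_2 - 0.0001·V_4 = 0.0012
  0.7925·V_2 - 0.00005556·V_1 - 0.7692·V_4 = 0
  0.777·V_4 - 0.0001·V_1 - 0.7692·V_2 = 0
Solving these 3 simultaneous equations (Gaussian elimination) gives:
  V_1 = 5.86 V, V_2 = 0.02919 V, V_4 = 0.02965 V
Power in each resistor, P = (ΔV)²/R:
  P_R1 = (24 - 5.86)²/20000 = 0.01645 W
  P_R2 = (5.86 - 0.02919)²/18000 = 0.001889 W
  P_R3 = (0.02919 - 0)²/43 = 0.00001982 W
  P_R4 = (5.86 - 0.02965)²/10000 = 0.003399 W
  P_R5 = (0.02919 - 0.02965)²/1.3 = 0.0000001638 W
  P_R6 = (0 - 0.02965)²/130 = 0.000006764 W
P_total = P_R1 + P_R2 + P_R3 + P_R4 + P_R5 + P_R6 = 0.02177 W

Final answer: 0.02177 W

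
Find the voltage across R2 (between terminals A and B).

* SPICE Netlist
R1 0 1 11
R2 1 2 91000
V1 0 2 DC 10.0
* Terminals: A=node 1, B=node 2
R1 and R2 are in series across V1 (node 0 → node 1 → node 2), and the output A–B is taken across R2, so this is a voltage divider.
Series current: I = V1/(R1 + R2) = 10/(11 + 91000) = 10/91010 = 0.0001099 A
V_R2 = I × R2 = V1 × R2/(R1 + R2) = 10 × 91000/91010 = 9.999 V

Final answer: 9.999 V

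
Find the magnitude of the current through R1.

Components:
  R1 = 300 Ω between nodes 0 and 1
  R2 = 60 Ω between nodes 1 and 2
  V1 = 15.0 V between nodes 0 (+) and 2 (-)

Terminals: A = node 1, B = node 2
Nodal analysis, taking node 2 as the 0 V reference.
Source V1 fixes V_0 = 15 V.
KCL at each unknown node (sum of currents leaving = 0; resistances in Ω):
  Node 1: (V_1 - 15)/300 + (V_1 - 0)/60 = 0
Collecting terms: 0.02 × V_1 = 0.05  =>  V_1 = 2.5 V
I_R1 = (V_0 - V_1)/R1 = (15 - 2.5)/300 = 0.04167 A
|I_R1| = 0.04167 A

Final answer: |I_R1| = 0.04167 A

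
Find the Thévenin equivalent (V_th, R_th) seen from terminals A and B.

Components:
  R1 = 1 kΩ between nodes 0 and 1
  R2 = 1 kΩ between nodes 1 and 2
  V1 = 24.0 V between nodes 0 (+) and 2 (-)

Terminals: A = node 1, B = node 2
Step 1 — V_th is the open-circuit voltage V_A - V_B (nothing connected across the terminals).
Nodal analysis, taking node 2 as the 0 V reference.
Source V1 fixes V_0 = 24 V.
KCL at each unknown node (sum of currents leaving = 0; resistances in Ω):
  Node 1: (V_1 - 24)/1000 + (V_1 - 0)/1000 = 0
Collecting terms: 0.002 × V_1 = 0.024  =>  V_1 = 12 V
V_th = V_1 - V_2 = 12 - 0 = 12 V
Step 2 — R_th: zero the source — replace V1 by a short circuit (node 2 merges into node 0) — and find the resistance seen between A (node 1) and B (node 0).
Reduce the network between node 1 (A) and node 0 (B) by series/parallel combination:
  Rp1 = R1 ‖ R2 (parallel, both between nodes 0 and 1) = 1/(1/1000 + 1/1000) = 500 Ω
R_th = 500 Ω

Final answer: V_th = 12 V, R_th = 500 Ω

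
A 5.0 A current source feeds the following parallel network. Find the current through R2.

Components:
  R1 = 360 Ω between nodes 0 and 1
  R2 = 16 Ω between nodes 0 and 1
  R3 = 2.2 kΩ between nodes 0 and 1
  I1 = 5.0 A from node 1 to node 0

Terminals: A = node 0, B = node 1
All resistors sit directly between nodes 0 and 1, so they are in parallel and share one voltage V; the full source current 5 A splits among them.
1/R_par = 1/360 + 1/16 + 1/2200 = 0.06573 S  =>  R_par = 15.21 Ω
V = I × R_par = 5 × 15.21 = 76.07 V
I_R2 = V/R2 = 76.07/16 = 4.754 A

Final answer: 4.754 A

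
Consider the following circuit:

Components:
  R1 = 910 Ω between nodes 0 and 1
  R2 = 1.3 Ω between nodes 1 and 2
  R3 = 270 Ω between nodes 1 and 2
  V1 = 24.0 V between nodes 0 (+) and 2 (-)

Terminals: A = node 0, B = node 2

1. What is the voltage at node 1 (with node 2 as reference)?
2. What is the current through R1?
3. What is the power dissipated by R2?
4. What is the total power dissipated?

Nodal analysis, taking node 2 as the 0 V reference.
Source V1 fixes V_0 = 24 V.
KCL at each unknown node (sum of currents leaving = 0; resistances in Ω):
  Node 1: (V_1 - 24)/910 + (V_1 - 0)/1.3 + (V_1 - 0)/270 = 0
Collecting terms: 0.774 × V_1 = 0.02637  =>  V_1 = 0.03407 V
Part 1:
  Read off the nodal solution: V_1 = 0.03407 V
Part 2:
  I_R1 = (V_0 - V_1)/R1 = (24 - 0.03407)/910 = 0.02634 A
  Magnitude: I_R1 = 0.02634 A
Part 3:
  I_R2 = (V_1 - V_2)/R2 = (0.03407 - 0)/1.3 = 0.02621 A
  P_R2 = I_R2² × R2 = (0.02621)² × 1.3 = 0.0008931 W
Part 4:
  Power in each resistor, P = (ΔV)²/R:
    P_R1 = (24 - 0.03407)²/910 = 0.6312 W
    P_R2 = (0.03407 - 0)²/1.3 = 0.0008931 W
    P_R3 = (0.03407 - 0)²/270 = 0.0000043 W
  P_total = P_R1 + P_R2 + P_R3 = 0.6321 W

Final answers:
1. V_1 = 0.03407 V
2. I_R1 = 0.02634 A
3. P_R2 = 0.0008931 W
4. P_total = 0.6321 W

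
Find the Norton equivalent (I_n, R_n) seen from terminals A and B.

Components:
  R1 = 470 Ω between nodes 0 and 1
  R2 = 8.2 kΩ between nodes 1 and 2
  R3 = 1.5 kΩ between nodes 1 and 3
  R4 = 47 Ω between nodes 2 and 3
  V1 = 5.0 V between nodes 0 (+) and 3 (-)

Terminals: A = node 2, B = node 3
Find the Thévenin equivalent first; then I_n = V_th/R_th and R_n = R_th.
Step 1 — V_th is the open-circuit voltage V_A - V_B (nothing connected across the terminals).
Nodal analysis, taking node 3 as the 0 V reference.
Source V1 fixes V_0 = 5 V.
KCL at each unknown node (sum of currents leaving = 0; resistances in Ω):
  Node 1: (V_1 - 5)/470 + (V_1 - V_2)/8200 + (V_1 - 0)/1500 = 0
  Node 2: (V_2 - V_1)/8200 + (V_2 - 0)/47 = 0
Collecting terms (coefficients in siemens):
  0.002916·V_1 - 0.000122·V_2 = 0.01064
  0.0214·V_2 - 0.000122·V_1 = 0
Determinant D = (0.002916)(0.0214) - (-0.000122)(-0.000122) = 0.00006239
V_1 = [(0.01064)(0.0214) - (-0.000122)(0)]/D = 3.649 V
V_2 = [(0.002916)(0) - (0.01064)(-0.000122)]/D = 0.02079 V
V_th = V_2 - V_3 = 0.02079 - 0 = 0.02079 V
Step 2 — R_th: zero the source — replace V1 by a short circuit (node 3 merges into node 0) — and find the resistance seen between A (node 2) and B (node 0).
Reduce the network between node 2 (A) and node 0 (B) by series/parallel combination:
  Rp1 = R1 ‖ R3 (parallel, both between nodes 0 and 1) = 1/(1/470 + 1/1500) = 357.9 Ω
  Rs1 = R2 + Rp1 (series, joined only at node 1) = 8200 + 357.9 = 8558 Ω
  Rp2 = R4 ‖ Rs1 (parallel, both between nodes 0 and 2) = 1/(1/47 + 1/8558) = 46.74 Ω
R_th = 46.74 Ω
I_n = V_th/R_th = 0.02079/46.74 = 0.0004449 A, and R_n = R_th = 46.74 Ω

Final answer: I_n = 0.0004449 A, R_n = 46.74 Ω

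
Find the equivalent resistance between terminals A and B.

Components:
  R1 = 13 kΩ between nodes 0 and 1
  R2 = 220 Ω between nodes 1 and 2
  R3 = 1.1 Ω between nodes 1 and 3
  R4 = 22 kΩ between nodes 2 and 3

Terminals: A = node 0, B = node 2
Reduce the network between node 0 (A) and node 2 (B) by series/parallel combination:
  Rs1 = R3 + R4 (series, joined only at node 3) = 1.1 + 22000 = 22000 Ω
  Rp1 = R2 ‖ Rs1 (parallel, both between nodes 1 and 2) = 1/(1/220 + 1/22000) = 217.8 Ω
  Rs2 = R1 + Rp1 (series, joined only at node 1) = 13000 + 217.8 = 13220 Ω
R_eq = 13.22 kΩ

Final answer: 13.22 kΩ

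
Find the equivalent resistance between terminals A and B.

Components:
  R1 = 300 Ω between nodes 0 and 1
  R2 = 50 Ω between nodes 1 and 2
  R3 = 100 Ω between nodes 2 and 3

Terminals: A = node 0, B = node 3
Reduce the network between node 0 (A) and node 3 (B) by series/parallel combination:
  Rs1 = R1 + R2 (series, joined only at node 1) = 300 + 50 = 350 Ω
  Rs2 = R3 + Rs1 (series, joined only at node 2) = 100 + 350 = 450 Ω
R_eq = 450 Ω

Final answer: 450 Ω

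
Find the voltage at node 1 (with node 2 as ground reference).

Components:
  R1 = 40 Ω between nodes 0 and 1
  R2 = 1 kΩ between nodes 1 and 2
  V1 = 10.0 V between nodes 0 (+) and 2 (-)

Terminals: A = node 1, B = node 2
Nodal analysis, taking node 2 as the 0 V reference.
Source V1 fixes V_0 = 10 V.
KCL at each unknown node (sum of currents leaving = 0; resistances in Ω):
  Node 1: (V_1 - 10)/40 + (V_1 - 0)/1000 = 0
Collecting terms: 0.026 × V_1 = 0.25  =>  V_1 = 9.615 V
The requested potential is V_1 = 9.615 V.

Final answer: V_1 = 9.615 V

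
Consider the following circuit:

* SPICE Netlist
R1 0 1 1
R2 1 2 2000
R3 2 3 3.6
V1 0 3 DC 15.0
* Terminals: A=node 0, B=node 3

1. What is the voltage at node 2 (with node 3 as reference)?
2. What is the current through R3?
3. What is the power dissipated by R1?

Nodal analysis, taking node 3 as the 0 V reference.
Source V1 fixes V_0 = 15 V.
KCL at each unknown node (sum of currents leaving = 0; resistances in Ω):
  Node 1: (V_1 - 15)/1 + (V_1 - V_2)/2000 = 0
  Node 2: (V_2 - V_1)/2000 + (V_2 - 0)/3.6 = 0
Collecting terms (coefficients in siemens):
  1·V_1 - 0.0005·V_2 = 15
  0.2783·V_2 - 0.0005·V_1 = 0
Determinant D = (1)(0.2783) - (-0.0005)(-0.0005) = 0.2784
V_1 = [(15)(0.2783) - (-0.0005)(0)]/D = 14.99 V
V_2 = [(1)(0) - (15)(-0.0005)]/D = 0.02694 V
Part 1:
  Read off the nodal solution: V_2 = 0.02694 V
Part 2:
  I_R3 = (V_2 - V_3)/R3 = (0.02694 - 0)/3.6 = 0.007483 A
  Magnitude: I_R3 = 0.007483 A
Part 3:
  I_R1 = (V_0 - V_1)/R1 = (15 - 14.99)/1 = 0.007483 A
  P_R1 = I_R1² × R1 = (0.007483)² × 1 = 0.00005599 W

Final answers:
1. V_2 = 0.02694 V
2. I_R3 = 0.007483 A
3. P_R1 = 5.599e-05 W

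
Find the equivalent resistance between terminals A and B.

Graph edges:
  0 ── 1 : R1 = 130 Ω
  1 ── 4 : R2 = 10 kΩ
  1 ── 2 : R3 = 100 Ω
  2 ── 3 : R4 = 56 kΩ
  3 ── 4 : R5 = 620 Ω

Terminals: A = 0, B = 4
Reduce the network between node 0 (A) and node 4 (B) by series/parallel combination:
  Rs1 = R3 + R4 (series, joined only at node 2) = 100 + 56000 = 56100 Ω
  Rs2 = R5 + Rs1 (series, joined only at node 3) = 620 + 56100 = 56720 Ω
  Rp1 = R2 ‖ Rs2 (parallel, both between nodes 1 and 4) = 1/(1/10000 + 1/56720) = 8501 Ω
  Rs3 = R1 + Rp1 (series, joined only at node 1) = 130 + 8501 = 8631 Ω
R_eq = 8.631 kΩ

Final answer: 8.631 kΩ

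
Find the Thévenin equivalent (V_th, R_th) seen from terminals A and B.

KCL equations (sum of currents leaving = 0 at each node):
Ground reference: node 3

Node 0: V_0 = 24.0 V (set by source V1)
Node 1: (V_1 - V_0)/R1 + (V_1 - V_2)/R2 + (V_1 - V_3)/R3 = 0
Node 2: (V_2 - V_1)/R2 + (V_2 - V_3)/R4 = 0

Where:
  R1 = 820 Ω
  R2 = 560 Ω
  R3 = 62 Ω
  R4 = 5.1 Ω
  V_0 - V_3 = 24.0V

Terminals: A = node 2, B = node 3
Step 1 — V_th is the open-circuit voltage V_A - V_B (nothing connected across the terminals).
Nodal analysis, taking node 3 as the 0 V reference.
Source V1 fixes V_0 = 24 V.
KCL at each unknown node (sum of currents leaving = 0; resistances in Ω):
  Node 1: (V_1 - 24)/820 + (V_1 - V_2)/560 + (V_1 - 0)/62 = 0
  Node 2: (V_2 - V_1)/560 + (V_2 - 0)/5.1 = 0
Collecting terms (coefficients in siemens):
  0.01913·V_1 - 0.001786·V_2 = 0.02927
  0.1979·V_2 - 0.001786·V_1 = 0
Determinant D = (0.01913)(0.1979) - (-0.001786)(-0.001786) = 0.003783
V_1 = [(0.02927)(0.1979) - (-0.001786)(0)]/D = 1.531 V
V_2 = [(0.01913)(0) - (0.02927)(-0.001786)]/D = 0.01382 V
V_th = V_2 - V_3 = 0.01382 - 0 = 0.01382 V
Step 2 — R_th: zero the source — replace V1 by a short circuit (node 3 merges into node 0) — and find the resistance seen between A (node 2) and B (node 0).
Reduce the network between node 2 (A) and node 0 (B) by series/parallel combination:
  Rp1 = R1 ‖ R3 (parallel, both between nodes 0 and 1) = 1/(1/820 + 1/62) = 57.64 Ω
  Rs1 = R2 + Rp1 (series, joined only at node 1) = 560 + 57.64 = 617.6 Ω
  Rp2 = R4 ‖ Rs1 (parallel, both between nodes 0 and 2) = 1/(1/5.1 + 1/617.6) = 5.058 Ω
R_th = 5.058 Ω

Final answer: V_th = 0.01382 V, R_th = 5.058 Ω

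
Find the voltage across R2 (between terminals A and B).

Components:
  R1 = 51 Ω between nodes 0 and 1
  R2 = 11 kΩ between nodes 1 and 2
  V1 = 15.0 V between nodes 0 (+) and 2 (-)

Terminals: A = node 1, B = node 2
R1 and R2 are in series across V1 (node 0 → node 1 → node 2), and the output A–B is taken across R2, so this is a voltage divider.
Series current: I = V1/(R1 + R2) = 15/(51 + 11000) = 15/11050 = 0.001357 A
V_R2 = I × R2 = V1 × R2/(R1 + R2) = 15 × 11000/11050 = 14.93 V

Final answer: 14.93 V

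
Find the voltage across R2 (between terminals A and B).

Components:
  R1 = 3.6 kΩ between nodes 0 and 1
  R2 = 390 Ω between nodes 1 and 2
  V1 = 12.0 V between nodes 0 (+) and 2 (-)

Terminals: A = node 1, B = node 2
R1 and R2 are in series across V1 (node 0 → node 1 → node 2), and the output A–B is taken across R2, so this is a voltage divider.
Series current: I = V1/(R1 + R2) = 12/(3600 + 390) = 12/3990 = 0.003008 A
V_R2 = I × R2 = V1 × R2/(R1 + R2) = 12 × 390/3990 = 1.173 V

Final answer: 1.173 V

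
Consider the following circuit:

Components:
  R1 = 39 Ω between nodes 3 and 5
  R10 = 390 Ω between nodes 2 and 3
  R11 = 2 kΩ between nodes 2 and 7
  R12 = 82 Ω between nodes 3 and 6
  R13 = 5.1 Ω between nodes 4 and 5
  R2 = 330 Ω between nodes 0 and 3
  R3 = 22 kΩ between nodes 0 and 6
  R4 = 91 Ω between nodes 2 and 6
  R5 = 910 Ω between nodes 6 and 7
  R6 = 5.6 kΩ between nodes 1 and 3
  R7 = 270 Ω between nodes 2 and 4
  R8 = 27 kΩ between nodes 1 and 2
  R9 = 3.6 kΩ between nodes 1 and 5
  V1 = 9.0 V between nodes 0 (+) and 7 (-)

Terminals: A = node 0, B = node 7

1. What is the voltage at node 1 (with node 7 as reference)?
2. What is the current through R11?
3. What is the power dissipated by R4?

Nodal analysis, taking node 7 as the 0 V reference.
Source V1 fixes V_0 = 9 V.
KCL at each unknown node (sum of currents leaving = 0; resistances in Ω):
  Node 1: (V_1 - V_3)/5600 + (V_1 - V_2)/27000 + (V_1 - V_5)/3600 = 0
  Node 2: (V_2 - V_6)/91 + (V_2 - V_4)/270 + (V_2 - V_1)/27000 + (V_2 - V_3)/390 + (V_2 - 0)/2000 = 0
  Node 3: (V_3 - V_5)/39 + (V_3 - 9)/330 + (V_3 - V_1)/5600 + (V_3 - V_2)/390 + (V_3 - V_6)/82 = 0
  Node 4: (V_4 - V_2)/270 + (V_4 - V_5)/5.1 = 0
  Node 5: (V_5 - V_3)/39 + (V_5 - V_1)/3600 + (V_5 - V_4)/5.1 = 0
  Node 6: (V_6 - 9)/22000 + (V_6 - V_2)/91 + (V_6 - 0)/910 + (V_6 - V_3)/82 = 0
Collecting terms (coefficients in siemens):
  0.0004934·V_1 - 0.00003704·V_2 - 0.0001786·V_3 - 0.0002778·V_5 = 0
  0.01779·V_2 - 0.00003704·V_1 - 0.002564·V_3 - 0.003704·V_4 - 0.01099·V_6 = 0
  0.04361·V_3 - 0.0001786·V_1 - 0.002564·V_2 - 0.02564·V_5 - 0.0122·V_6 = 0.02727
  0.1998·V_4 - 0.003704·V_2 - 0.1961·V_5 = 0
  0.222·V_5 - 0.0002778·V_1 - 0.02564·V_3 - 0.1961·V_4 = 0
  0.02433·V_6 - 0.01099·V_2 - 0.0122·V_3 = 0.0004091
Solving these 6 simultaneous equations (Gaussian elimination) gives:
  V_1 = 6.023 V, V_2 = 5.605 V, V_3 = 6.094 V, V_4 = 6.025 V
  V_5 = 6.033 V, V_6 = 5.603 V
Part 1:
  Read off the nodal solution: V_1 = 6.023 V
Part 2:
  I_R11 = (V_2 - V_7)/R11 = (5.605 - 0)/2000 = 0.002803 A
  Magnitude: I_R11 = 0.002803 A
Part 3:
  I_R4 = (V_2 - V_6)/R4 = (5.605 - 5.603)/91 = 0.00002101 A
  P_R4 = I_R4² × R4 = (0.00002101)² × 91 = 0.00000004015 W

Final answers:
1. V_1 = 6.023 V
2. I_R11 = 0.002803 A
3. P_R4 = 4.015e-08 W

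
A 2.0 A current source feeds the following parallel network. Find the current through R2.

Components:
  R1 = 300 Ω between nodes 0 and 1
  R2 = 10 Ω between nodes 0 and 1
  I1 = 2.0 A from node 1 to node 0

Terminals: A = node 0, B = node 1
All resistors sit directly between nodes 0 and 1, so they are in parallel and share one voltage V; the full source current 2 A splits among them.
1/R_par = 1/300 + 1/10 = 0.1033 S  =>  R_par = 9.677 Ω
V = I × R_par = 2 × 9.677 = 19.35 V
I_R2 = V/R2 = 19.35/10 = 1.935 A

Final answer: 1.935 A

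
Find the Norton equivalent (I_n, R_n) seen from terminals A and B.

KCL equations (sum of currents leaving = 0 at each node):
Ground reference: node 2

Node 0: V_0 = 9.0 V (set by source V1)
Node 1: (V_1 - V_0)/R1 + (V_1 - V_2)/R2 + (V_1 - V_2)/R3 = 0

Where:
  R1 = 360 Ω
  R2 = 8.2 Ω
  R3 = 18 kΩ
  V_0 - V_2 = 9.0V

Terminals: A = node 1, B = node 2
Find the Thévenin equivalent first; then I_n = V_th/R_th and R_n = R_th.
Step 1 — V_th is the open-circuit voltage V_A - V_B (nothing connected across the terminals).
Nodal analysis, taking node 2 as the 0 V reference.
Source V1 fixes V_0 = 9 V.
KCL at each unknown node (sum of currents leaving = 0; resistances in Ω):
  Node 1: (V_1 - 9)/360 + (V_1 - 0)/8.2 + (V_1 - 0)/18000 = 0
Collecting terms: 0.1248 × V_1 = 0.025  =>  V_1 = 0.2003 V
V_th = V_1 - V_2 = 0.2003 - 0 = 0.2003 V
Step 2 — R_th: zero the source — replace V1 by a short circuit (node 2 merges into node 0) — and find the resistance seen between A (node 1) and B (node 0).
Reduce the network between node 1 (A) and node 0 (B) by series/parallel combination:
  Rp1 = R1 ‖ R2 ‖ R3 (parallel, all between nodes 0 and 1) = 1/(1/360 + 1/8.2 + 1/18000) = 8.014 Ω
R_th = 8.014 Ω
I_n = V_th/R_th = 0.2003/8.014 = 0.025 A, and R_n = R_th = 8.014 Ω

Final answer: I_n = 0.025 A, R_n = 8.014 Ω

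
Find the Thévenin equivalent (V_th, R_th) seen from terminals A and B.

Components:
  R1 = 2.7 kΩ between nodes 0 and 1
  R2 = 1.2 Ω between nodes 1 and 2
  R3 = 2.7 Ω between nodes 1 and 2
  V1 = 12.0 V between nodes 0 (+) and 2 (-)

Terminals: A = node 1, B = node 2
Step 1 — V_th is the open-circuit voltage V_A - V_B (nothing connected across the terminals).
Nodal analysis, taking node 2 as the 0 V reference.
Source V1 fixes V_0 = 12 V.
KCL at each unknown node (sum of currents leaving = 0; resistances in Ω):
  Node 1: (V_1 - 12)/2700 + (V_1 - 0)/1.2 + (V_1 - 0)/2.7 = 0
Collecting terms: 1.204 × V_1 = 0.004444  =>  V_1 = 0.003691 V
V_th = V_1 - V_2 = 0.003691 - 0 = 0.003691 V
Step 2 — R_th: zero the source — replace V1 by a short circuit (node 2 merges into node 0) — and find the resistance seen between A (node 1) and B (node 0).
Reduce the network between node 1 (A) and node 0 (B) by series/parallel combination:
  Rp1 = R1 ‖ R2 ‖ R3 (parallel, all between nodes 0 and 1) = 1/(1/2700 + 1/1.2 + 1/2.7) = 0.8305 Ω
R_th = 0.8305 Ω

Final answer: V_th = 0.003691 V, R_th = 0.8305 Ω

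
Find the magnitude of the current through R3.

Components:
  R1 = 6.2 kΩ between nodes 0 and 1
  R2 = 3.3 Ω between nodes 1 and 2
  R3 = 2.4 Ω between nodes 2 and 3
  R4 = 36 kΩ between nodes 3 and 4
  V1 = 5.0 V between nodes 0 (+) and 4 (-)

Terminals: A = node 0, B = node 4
Nodal analysis, taking node 4 as the 0 V reference.
Source V1 fixes V_0 = 5 V.
KCL at each unknown node (sum of currents leaving = 0; resistances in Ω):
  Node 1: (V_1 - 5)/6200 + (V_1 - V_2)/3.3 = 0
  Node 2: (V_2 - V_1)/3.3 + (V_2 - V_3)/2.4 = 0
  Node 3: (V_3 - V_2)/2.4 + (V_3 - 0)/36000 = 0
Collecting terms (coefficients in siemens):
  0.3032·V_1 - 0.303·V_2 = 0.0008065
  0.7197·V_2 - 0.303·V_1 - 0.4167·V_3 = 0
  0.4167·V_3 - 0.4167·V_2 = 0
Solving these 3 simultaneous equations (Gaussian elimination) gives:
  V_1 = 4.266 V, V_2 = 4.265 V, V_3 = 4.265 V
I_R3 = (V_2 - V_3)/R3 = (4.265 - 4.265)/2.4 = 0.0001185 A
|I_R3| = 0.0001185 A

Final answer: |I_R3| = 0.0001185 A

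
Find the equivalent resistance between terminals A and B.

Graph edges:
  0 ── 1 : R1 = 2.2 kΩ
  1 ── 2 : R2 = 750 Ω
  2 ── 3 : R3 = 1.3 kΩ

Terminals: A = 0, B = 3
Reduce the network between node 0 (A) and node 3 (B) by series/parallel combination:
  Rs1 = R1 + R2 (series, joined only at node 1) = 2200 + 750 = 2950 Ω
  Rs2 = R3 + Rs1 (series, joined only at node 2) = 1300 + 2950 = 4250 Ω
R_eq = 4.25 kΩ

Final answer: 4.25 kΩ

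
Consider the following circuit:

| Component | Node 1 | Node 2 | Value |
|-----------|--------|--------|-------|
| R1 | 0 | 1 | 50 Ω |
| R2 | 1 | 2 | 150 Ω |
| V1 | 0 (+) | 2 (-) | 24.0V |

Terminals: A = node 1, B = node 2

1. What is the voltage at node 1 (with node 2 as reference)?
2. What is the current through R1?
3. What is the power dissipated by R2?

Nodal analysis, taking node 2 as the 0 V reference.
Source V1 fixes V_0 = 24 V.
KCL at each unknown node (sum of currents leaving = 0; resistances in Ω):
  Node 1: (V_1 - 24)/50 + (V_1 - 0)/150 = 0
Collecting terms: 0.02667 × V_1 = 0.48  =>  V_1 = 18 V
Part 1:
  Read off the nodal solution: V_1 = 18 V
Part 2:
  I_R1 = (V_0 - V_1)/R1 = (24 - 18)/50 = 0.12 A
  Magnitude: I_R1 = 0.12 A
Part 3:
  I_R2 = (V_1 - V_2)/R2 = (18 - 0)/150 = 0.12 A
  P_R2 = I_R2² × R2 = (0.12)² × 150 = 2.16 W

Final answers:
1. V_1 = 18 V
2. I_R1 = 0.12 A
3. P_R2 = 2.16 W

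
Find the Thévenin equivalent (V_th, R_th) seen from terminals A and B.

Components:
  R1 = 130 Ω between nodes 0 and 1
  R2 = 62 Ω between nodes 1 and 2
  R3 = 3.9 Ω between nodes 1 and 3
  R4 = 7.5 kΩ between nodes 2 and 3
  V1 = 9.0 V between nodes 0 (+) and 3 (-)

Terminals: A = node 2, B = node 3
Step 1 — V_th is the open-circuit voltage V_A - V_B (nothing connected across the terminals).
Nodal analysis, taking node 3 as the 0 V reference.
Source V1 fixes V_0 = 9 V.
KCL at each unknown node (sum of currents leaving = 0; resistances in Ω):
  Node 1: (V_1 - 9)/130 + (V_1 - V_2)/62 + (V_1 - 0)/3.9 = 0
  Node 2: (V_2 - V_1)/62 + (V_2 - 0)/7500 = 0
Collecting terms (coefficients in siemens):
  0.2802·V_1 - 0.01613·V_2 = 0.06923
  0.01626·V_2 - 0.01613·V_1 = 0
Determinant D = (0.2802)(0.01626) - (-0.01613)(-0.01613) = 0.004297
V_1 = [(0.06923)(0.01626) - (-0.01613)(0)]/D = 0.262 V
V_2 = [(0.2802)(0) - (0.06923)(-0.01613)]/D = 0.2599 V
V_th = V_2 - V_3 = 0.2599 - 0 = 0.2599 V
Step 2 — R_th: zero the source — replace V1 by a short circuit (node 3 merges into node 0) — and find the resistance seen between A (node 2) and B (node 0).
Reduce the network between node 2 (A) and node 0 (B) by series/parallel combination:
  Rp1 = R1 ‖ R3 (parallel, both between nodes 0 and 1) = 1/(1/130 + 1/3.9) = 3.786 Ω
  Rs1 = R2 + Rp1 (series, joined only at node 1) = 62 + 3.786 = 65.79 Ω
  Rp2 = R4 ‖ Rs1 (parallel, both between nodes 0 and 2) = 1/(1/7500 + 1/65.79) = 65.21 Ω
R_th = 65.21 Ω

Final answer: V_th = 0.2599 V, R_th = 65.21 Ω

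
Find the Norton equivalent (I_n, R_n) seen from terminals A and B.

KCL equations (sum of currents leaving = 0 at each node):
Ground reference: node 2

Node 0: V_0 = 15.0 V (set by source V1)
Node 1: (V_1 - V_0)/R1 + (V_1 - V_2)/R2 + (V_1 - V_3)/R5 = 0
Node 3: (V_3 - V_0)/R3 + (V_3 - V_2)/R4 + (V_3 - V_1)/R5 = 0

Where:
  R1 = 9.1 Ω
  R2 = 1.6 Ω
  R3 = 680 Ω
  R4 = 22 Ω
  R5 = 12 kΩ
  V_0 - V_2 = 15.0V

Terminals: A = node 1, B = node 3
Find the Thévenin equivalent first; then I_n = V_th/R_th and R_n = R_th.
Step 1 — V_th is the open-circuit voltage V_A - V_B (nothing connected across the terminals).
Nodal analysis, taking node 2 as the 0 V reference.
Source V1 fixes V_0 = 15 V.
KCL at each unknown node (sum of currents leaving = 0; resistances in Ω):
  Node 1: (V_1 - 15)/9.1 + (V_1 - 0)/1.6 + (V_1 - V_3)/12000 = 0
  Node 3: (V_3 - 15)/680 + (V_3 - 0)/22 + (V_3 - V_1)/12000 = 0
Collecting terms (coefficients in siemens):
  0.735·V_1 - 0.00008333·V_3 = 1.648
  0.04701·V_3 - 0.00008333·V_1 = 0.02206
Determinant D = (0.735)(0.04701) - (-0.00008333)(-0.00008333) = 0.03455
V_1 = [(1.648)(0.04701) - (-0.00008333)(0.02206)]/D = 2.243 V
V_3 = [(0.735)(0.02206) - (1.648)(-0.00008333)]/D = 0.4732 V
V_th = V_1 - V_3 = 2.243 - 0.4732 = 1.77 V
Step 2 — R_th: zero the source — replace V1 by a short circuit (node 2 merges into node 0) — and find the resistance seen between A (node 1) and B (node 3).
Reduce the network between node 1 (A) and node 3 (B) by series/parallel combination:
  Rp1 = R1 ‖ R2 (parallel, both between nodes 0 and 1) = 1/(1/9.1 + 1/1.6) = 1.361 Ω
  Rp2 = R3 ‖ R4 (parallel, both between nodes 0 and 3) = 1/(1/680 + 1/22) = 21.31 Ω
  Rs1 = Rp1 + Rp2 (series, joined only at node 0) = 1.361 + 21.31 = 22.67 Ω
  Rp3 = R5 ‖ Rs1 (parallel, both between nodes 1 and 3) = 1/(1/12000 + 1/22.67) = 22.63 Ω
R_th = 22.63 Ω
I_n = V_th/R_th = 1.77/22.63 = 0.0782 A, and R_n = R_th = 22.63 Ω

Final answer: I_n = 0.0782 A, R_n = 22.63 Ω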